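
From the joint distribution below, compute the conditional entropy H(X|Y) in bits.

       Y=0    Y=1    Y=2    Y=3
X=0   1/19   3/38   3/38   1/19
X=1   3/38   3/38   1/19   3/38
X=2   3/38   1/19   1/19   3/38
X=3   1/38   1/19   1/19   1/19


H(X|Y) = Σ_y p(y) H(X|Y=y)
  p(Y=0) = 9/38, H(X|Y=0) = 1.8911
  p(Y=1) = 5/19, H(X|Y=1) = 1.9710
  p(Y=2) = 9/38, H(X|Y=2) = 1.9749
  p(Y=3) = 5/19, H(X|Y=3) = 1.9710
H(X|Y) = 0.2368×1.8911 + 0.2632×1.9710 + 0.2368×1.9749 + 0.2632×1.9710 = 1.9530 bits


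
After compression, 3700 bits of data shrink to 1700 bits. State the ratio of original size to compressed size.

Compression ratio = Original / Compressed
= 3700 / 1700 = 2.18:1


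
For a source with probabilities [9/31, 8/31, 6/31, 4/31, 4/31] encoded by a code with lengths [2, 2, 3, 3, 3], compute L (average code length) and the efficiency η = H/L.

Average length L = Σ p_i × l_i = 2.4516 bits
Entropy H = 2.2433 bits
Efficiency η = H/L × 100% = 91.50%


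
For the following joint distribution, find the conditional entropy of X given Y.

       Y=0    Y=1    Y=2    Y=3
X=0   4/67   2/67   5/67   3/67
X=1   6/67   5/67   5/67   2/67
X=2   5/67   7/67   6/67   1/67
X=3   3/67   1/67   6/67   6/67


H(X|Y) = Σ_y p(y) H(X|Y=y)
  p(Y=0) = 18/67, H(X|Y=0) = 1.9547
  p(Y=1) = 15/67, H(X|Y=1) = 1.6895
  p(Y=2) = 22/67, H(X|Y=2) = 1.9940
  p(Y=3) = 12/67, H(X|Y=3) = 1.7296
H(X|Y) = 0.2687×1.9547 + 0.2239×1.6895 + 0.3284×1.9940 + 0.1791×1.7296 = 1.8679 bits


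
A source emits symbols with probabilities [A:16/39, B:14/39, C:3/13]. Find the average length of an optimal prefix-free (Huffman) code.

Huffman tree construction:
Combine smallest probabilities repeatedly
Resulting codes:
  A: 0 (length 1)
  B: 11 (length 2)
  C: 10 (length 2)
Average length = Σ p(s) × length(s) = 1.5897 bits


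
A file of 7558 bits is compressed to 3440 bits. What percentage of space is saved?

Space savings = (1 - Compressed/Original) × 100%
= (1 - 3440/7558) × 100%
= 54.49%


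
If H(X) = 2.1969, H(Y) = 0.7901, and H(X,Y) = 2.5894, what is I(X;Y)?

I(X;Y) = H(X) + H(Y) - H(X,Y)
I(X;Y) = 2.1969 + 0.7901 - 2.5894 = 0.3976 bits


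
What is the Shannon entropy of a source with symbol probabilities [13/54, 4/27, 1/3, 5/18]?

H(X) = -Σ p(x) log₂ p(x)
  -13/54 × log₂(13/54) = 0.4946
  -4/27 × log₂(4/27) = 0.4081
  -1/3 × log₂(1/3) = 0.5283
  -5/18 × log₂(5/18) = 0.5133
H(X) = 1.9444 bits


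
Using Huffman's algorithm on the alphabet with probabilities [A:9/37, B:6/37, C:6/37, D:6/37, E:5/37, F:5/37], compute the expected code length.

Huffman tree construction:
Combine smallest probabilities repeatedly
Resulting codes:
  A: 01 (length 2)
  B: 110 (length 3)
  C: 111 (length 3)
  D: 00 (length 2)
  E: 100 (length 3)
  F: 101 (length 3)
Average length = Σ p(s) × length(s) = 2.5946 bits


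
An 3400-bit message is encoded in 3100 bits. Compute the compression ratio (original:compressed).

Compression ratio = Original / Compressed
= 3400 / 3100 = 1.10:1


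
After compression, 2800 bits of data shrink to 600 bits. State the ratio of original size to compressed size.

Compression ratio = Original / Compressed
= 2800 / 600 = 4.67:1


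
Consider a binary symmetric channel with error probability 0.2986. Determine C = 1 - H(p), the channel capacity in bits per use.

For BSC with error probability p:
C = 1 - H(p) where H(p) is binary entropy
H(0.2986) = -0.2986 × log₂(0.2986) - 0.7014 × log₂(0.7014)
H(p) = 0.8796
C = 1 - 0.8796 = 0.1204 bits/use


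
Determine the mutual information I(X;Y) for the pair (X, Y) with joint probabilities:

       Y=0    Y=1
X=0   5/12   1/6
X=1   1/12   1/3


H(X) = 0.9799, H(Y) = 1.0000, H(X,Y) = 1.7842
I(X;Y) = H(X) + H(Y) - H(X,Y) = 0.1957 bits


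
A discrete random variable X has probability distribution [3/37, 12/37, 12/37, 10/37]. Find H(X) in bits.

H(X) = -Σ p(x) log₂ p(x)
  -3/37 × log₂(3/37) = 0.2939
  -12/37 × log₂(12/37) = 0.5269
  -12/37 × log₂(12/37) = 0.5269
  -10/37 × log₂(10/37) = 0.5101
H(X) = 1.8577 bits


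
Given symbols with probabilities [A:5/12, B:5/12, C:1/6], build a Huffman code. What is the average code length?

Huffman tree construction:
Combine smallest probabilities repeatedly
Resulting codes:
  A: 11 (length 2)
  B: 0 (length 1)
  C: 10 (length 2)
Average length = Σ p(s) × length(s) = 1.5833 bits


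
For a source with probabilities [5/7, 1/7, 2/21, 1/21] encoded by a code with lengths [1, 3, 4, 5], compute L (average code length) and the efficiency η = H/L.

Average length L = Σ p_i × l_i = 1.7619 bits
Entropy H = 1.2800 bits
Efficiency η = H/L × 100% = 72.65%


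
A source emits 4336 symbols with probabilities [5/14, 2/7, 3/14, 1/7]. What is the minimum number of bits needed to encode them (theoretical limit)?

Entropy H = 1.9242 bits/symbol
Minimum bits = H × n = 1.9242 × 4336
= 8343.22 bits


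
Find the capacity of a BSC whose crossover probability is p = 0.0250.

For BSC with error probability p:
C = 1 - H(p) where H(p) is binary entropy
H(0.0250) = -0.0250 × log₂(0.0250) - 0.9750 × log₂(0.9750)
H(p) = 0.1687
C = 1 - 0.1687 = 0.8313 bits/use


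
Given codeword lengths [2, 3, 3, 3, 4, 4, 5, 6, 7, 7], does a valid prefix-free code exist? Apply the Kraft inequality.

Kraft inequality: Σ 2^(-l_i) ≤ 1 for prefix-free code
Calculating: 2^(-2) + 2^(-3) + 2^(-3) + 2^(-3) + 2^(-4) + 2^(-4) + 2^(-5) + 2^(-6) + 2^(-7) + 2^(-7)
= 0.25 + 0.125 + 0.125 + 0.125 + 0.0625 + 0.0625 + 0.03125 + 0.015625 + 0.0078125 + 0.0078125
= 0.8125
Since 0.8125 ≤ 1, prefix-free code exists


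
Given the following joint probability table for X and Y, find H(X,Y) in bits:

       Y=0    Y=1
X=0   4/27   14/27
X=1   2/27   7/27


H(X,Y) = -Σ p(x,y) log₂ p(x,y)
  p(0,0)=4/27: -0.1481 × log₂(0.1481) = 0.4081
  p(0,1)=14/27: -0.5185 × log₂(0.5185) = 0.4913
  p(1,0)=2/27: -0.0741 × log₂(0.0741) = 0.2781
  p(1,1)=7/27: -0.2593 × log₂(0.2593) = 0.5049
H(X,Y) = 1.6825 bits


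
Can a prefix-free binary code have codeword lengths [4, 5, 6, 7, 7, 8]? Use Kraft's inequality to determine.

Kraft inequality: Σ 2^(-l_i) ≤ 1 for prefix-free code
Calculating: 2^(-4) + 2^(-5) + 2^(-6) + 2^(-7) + 2^(-7) + 2^(-8)
= 0.0625 + 0.03125 + 0.015625 + 0.0078125 + 0.0078125 + 0.00390625
= 0.1289
Since 0.1289 ≤ 1, prefix-free code exists


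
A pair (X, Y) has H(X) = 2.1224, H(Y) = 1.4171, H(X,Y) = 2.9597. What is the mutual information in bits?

I(X;Y) = H(X) + H(Y) - H(X,Y)
I(X;Y) = 2.1224 + 1.4171 - 2.9597 = 0.5798 bits


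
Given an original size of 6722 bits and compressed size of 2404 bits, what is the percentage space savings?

Space savings = (1 - Compressed/Original) × 100%
= (1 - 2404/6722) × 100%
= 64.24%


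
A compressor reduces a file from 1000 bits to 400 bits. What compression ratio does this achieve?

Compression ratio = Original / Compressed
= 1000 / 400 = 2.50:1


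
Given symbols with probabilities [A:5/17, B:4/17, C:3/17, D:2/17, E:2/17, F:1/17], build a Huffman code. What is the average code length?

Huffman tree construction:
Combine smallest probabilities repeatedly
Resulting codes:
  A: 10 (length 2)
  B: 01 (length 2)
  C: 111 (length 3)
  D: 001 (length 3)
  E: 110 (length 3)
  F: 000 (length 3)
Average length = Σ p(s) × length(s) = 2.4706 bits


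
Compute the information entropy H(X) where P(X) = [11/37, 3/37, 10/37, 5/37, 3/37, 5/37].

H(X) = -Σ p(x) log₂ p(x)
  -11/37 × log₂(11/37) = 0.5203
  -3/37 × log₂(3/37) = 0.2939
  -10/37 × log₂(10/37) = 0.5101
  -5/37 × log₂(5/37) = 0.3902
  -3/37 × log₂(3/37) = 0.2939
  -5/37 × log₂(5/37) = 0.3902
H(X) = 2.3986 bits


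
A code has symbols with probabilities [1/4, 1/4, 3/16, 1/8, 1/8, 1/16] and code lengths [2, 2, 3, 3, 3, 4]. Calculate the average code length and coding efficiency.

Average length L = Σ p_i × l_i = 2.5625 bits
Entropy H = 2.4528 bits
Efficiency η = H/L × 100% = 95.72%


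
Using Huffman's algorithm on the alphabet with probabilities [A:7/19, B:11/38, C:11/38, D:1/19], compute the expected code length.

Huffman tree construction:
Combine smallest probabilities repeatedly
Resulting codes:
  A: 0 (length 1)
  B: 111 (length 3)
  C: 10 (length 2)
  D: 110 (length 3)
Average length = Σ p(s) × length(s) = 1.9737 bits


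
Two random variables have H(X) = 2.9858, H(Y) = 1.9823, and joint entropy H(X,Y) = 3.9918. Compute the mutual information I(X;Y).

I(X;Y) = H(X) + H(Y) - H(X,Y)
I(X;Y) = 2.9858 + 1.9823 - 3.9918 = 0.9763 bits


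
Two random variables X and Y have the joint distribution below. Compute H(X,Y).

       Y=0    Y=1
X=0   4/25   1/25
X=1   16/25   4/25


H(X,Y) = -Σ p(x,y) log₂ p(x,y)
  p(0,0)=4/25: -0.1600 × log₂(0.1600) = 0.4230
  p(0,1)=1/25: -0.0400 × log₂(0.0400) = 0.1858
  p(1,0)=16/25: -0.6400 × log₂(0.6400) = 0.4121
  p(1,1)=4/25: -0.1600 × log₂(0.1600) = 0.4230
H(X,Y) = 1.4439 bits


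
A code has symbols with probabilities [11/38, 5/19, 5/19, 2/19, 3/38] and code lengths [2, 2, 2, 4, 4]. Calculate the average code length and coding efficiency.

Average length L = Σ p_i × l_i = 2.3684 bits
Entropy H = 2.1625 bits
Efficiency η = H/L × 100% = 91.30%


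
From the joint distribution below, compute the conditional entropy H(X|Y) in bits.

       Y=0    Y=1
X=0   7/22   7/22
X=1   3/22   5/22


H(X|Y) = Σ_y p(y) H(X|Y=y)
  p(Y=0) = 5/11, H(X|Y=0) = 0.8813
  p(Y=1) = 6/11, H(X|Y=1) = 0.9799
H(X|Y) = 0.4545×0.8813 + 0.5455×0.9799 = 0.9351 bits


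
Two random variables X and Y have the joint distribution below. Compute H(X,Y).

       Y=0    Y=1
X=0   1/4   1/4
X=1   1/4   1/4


H(X,Y) = -Σ p(x,y) log₂ p(x,y)
  p(0,0)=1/4: -0.2500 × log₂(0.2500) = 0.5000
  p(0,1)=1/4: -0.2500 × log₂(0.2500) = 0.5000
  p(1,0)=1/4: -0.2500 × log₂(0.2500) = 0.5000
  p(1,1)=1/4: -0.2500 × log₂(0.2500) = 0.5000
H(X,Y) = 2.0000 bits


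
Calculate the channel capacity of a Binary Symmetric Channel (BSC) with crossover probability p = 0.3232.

For BSC with error probability p:
C = 1 - H(p) where H(p) is binary entropy
H(0.3232) = -0.3232 × log₂(0.3232) - 0.6768 × log₂(0.6768)
H(p) = 0.9078
C = 1 - 0.9078 = 0.0922 bits/use


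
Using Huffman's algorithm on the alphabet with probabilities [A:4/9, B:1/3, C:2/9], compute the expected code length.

Huffman tree construction:
Combine smallest probabilities repeatedly
Resulting codes:
  A: 0 (length 1)
  B: 11 (length 2)
  C: 10 (length 2)
Average length = Σ p(s) × length(s) = 1.5556 bits


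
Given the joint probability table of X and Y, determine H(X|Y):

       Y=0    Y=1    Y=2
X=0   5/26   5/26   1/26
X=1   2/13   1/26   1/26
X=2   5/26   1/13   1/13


H(X|Y) = Σ_y p(y) H(X|Y=y)
  p(Y=0) = 7/13, H(X|Y=0) = 1.5774
  p(Y=1) = 4/13, H(X|Y=1) = 1.2988
  p(Y=2) = 2/13, H(X|Y=2) = 1.5000
H(X|Y) = 0.5385×1.5774 + 0.3077×1.2988 + 0.1538×1.5000 = 1.4798 bits


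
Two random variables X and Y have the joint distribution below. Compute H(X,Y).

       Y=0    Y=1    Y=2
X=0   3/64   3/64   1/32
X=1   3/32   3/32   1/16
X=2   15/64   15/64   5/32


H(X,Y) = -Σ p(x,y) log₂ p(x,y)
  p(0,0)=3/64: -0.0469 × log₂(0.0469) = 0.2070
  p(0,1)=3/64: -0.0469 × log₂(0.0469) = 0.2070
  p(0,2)=1/32: -0.0312 × log₂(0.0312) = 0.1562
  p(1,0)=3/32: -0.0938 × log₂(0.0938) = 0.3202
  p(1,1)=3/32: -0.0938 × log₂(0.0938) = 0.3202
  p(1,2)=1/16: -0.0625 × log₂(0.0625) = 0.2500
  p(2,0)=15/64: -0.2344 × log₂(0.2344) = 0.4906
  p(2,1)=15/64: -0.2344 × log₂(0.2344) = 0.4906
  p(2,2)=5/32: -0.1562 × log₂(0.1562) = 0.4184
H(X,Y) = 2.8601 bits


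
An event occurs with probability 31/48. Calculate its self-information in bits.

Information content I(x) = -log₂(p(x))
I = -log₂(31/48) = -log₂(0.6458)
I = 0.6308 bits


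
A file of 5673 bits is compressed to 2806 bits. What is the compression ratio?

Compression ratio = Original / Compressed
= 5673 / 2806 = 2.02:1


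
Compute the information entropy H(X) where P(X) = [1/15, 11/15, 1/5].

H(X) = -Σ p(x) log₂ p(x)
  -1/15 × log₂(1/15) = 0.2605
  -11/15 × log₂(11/15) = 0.3281
  -1/5 × log₂(1/5) = 0.4644
H(X) = 1.0530 bits


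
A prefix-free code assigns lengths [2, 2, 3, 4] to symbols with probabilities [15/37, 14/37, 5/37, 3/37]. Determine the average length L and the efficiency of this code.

Average length L = Σ p_i × l_i = 2.2973 bits
Entropy H = 1.7427 bits
Efficiency η = H/L × 100% = 75.86%


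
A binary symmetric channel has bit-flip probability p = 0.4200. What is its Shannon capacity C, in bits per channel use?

For BSC with error probability p:
C = 1 - H(p) where H(p) is binary entropy
H(0.4200) = -0.4200 × log₂(0.4200) - 0.5800 × log₂(0.5800)
H(p) = 0.9815
C = 1 - 0.9815 = 0.0185 bits/use


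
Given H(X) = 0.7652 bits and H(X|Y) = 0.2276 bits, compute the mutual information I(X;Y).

I(X;Y) = H(X) - H(X|Y)
I(X;Y) = 0.7652 - 0.2276 = 0.5376 bits


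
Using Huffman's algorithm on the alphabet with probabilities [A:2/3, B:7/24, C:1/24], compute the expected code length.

Huffman tree construction:
Combine smallest probabilities repeatedly
Resulting codes:
  A: 1 (length 1)
  B: 01 (length 2)
  C: 00 (length 2)
Average length = Σ p(s) × length(s) = 1.3333 bits


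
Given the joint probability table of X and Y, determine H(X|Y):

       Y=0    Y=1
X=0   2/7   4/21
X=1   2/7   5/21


H(X|Y) = Σ_y p(y) H(X|Y=y)
  p(Y=0) = 4/7, H(X|Y=0) = 1.0000
  p(Y=1) = 3/7, H(X|Y=1) = 0.9911
H(X|Y) = 0.5714×1.0000 + 0.4286×0.9911 = 0.9962 bits


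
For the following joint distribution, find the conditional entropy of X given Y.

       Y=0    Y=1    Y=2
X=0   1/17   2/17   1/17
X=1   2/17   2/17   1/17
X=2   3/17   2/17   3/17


H(X|Y) = Σ_y p(y) H(X|Y=y)
  p(Y=0) = 6/17, H(X|Y=0) = 1.4591
  p(Y=1) = 6/17, H(X|Y=1) = 1.5850
  p(Y=2) = 5/17, H(X|Y=2) = 1.3710
H(X|Y) = 0.3529×1.4591 + 0.3529×1.5850 + 0.2941×1.3710 = 1.4776 bits


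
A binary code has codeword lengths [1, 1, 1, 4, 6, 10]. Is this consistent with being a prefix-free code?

Kraft inequality: Σ 2^(-l_i) ≤ 1 for prefix-free code
Calculating: 2^(-1) + 2^(-1) + 2^(-1) + 2^(-4) + 2^(-6) + 2^(-10)
= 0.5 + 0.5 + 0.5 + 0.0625 + 0.015625 + 0.0009765625
= 1.5791
Since 1.5791 > 1, prefix-free code does not exist


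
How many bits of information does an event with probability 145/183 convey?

Information content I(x) = -log₂(p(x))
I = -log₂(145/183) = -log₂(0.7923)
I = 0.3358 bits


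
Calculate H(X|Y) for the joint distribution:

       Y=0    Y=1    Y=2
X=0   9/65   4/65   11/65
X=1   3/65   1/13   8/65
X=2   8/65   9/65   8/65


H(X|Y) = Σ_y p(y) H(X|Y=y)
  p(Y=0) = 4/13, H(X|Y=0) = 1.4577
  p(Y=1) = 18/65, H(X|Y=1) = 1.4955
  p(Y=2) = 27/65, H(X|Y=2) = 1.5677
H(X|Y) = 0.3077×1.4577 + 0.2769×1.4955 + 0.4154×1.5677 = 1.5139 bits


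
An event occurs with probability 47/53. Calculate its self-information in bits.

Information content I(x) = -log₂(p(x))
I = -log₂(47/53) = -log₂(0.8868)
I = 0.1733 bits


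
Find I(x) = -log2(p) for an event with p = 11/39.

Information content I(x) = -log₂(p(x))
I = -log₂(11/39) = -log₂(0.2821)
I = 1.8260 bits


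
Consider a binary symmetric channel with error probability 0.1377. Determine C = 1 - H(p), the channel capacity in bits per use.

For BSC with error probability p:
C = 1 - H(p) where H(p) is binary entropy
H(0.1377) = -0.1377 × log₂(0.1377) - 0.8623 × log₂(0.8623)
H(p) = 0.5782
C = 1 - 0.5782 = 0.4218 bits/use


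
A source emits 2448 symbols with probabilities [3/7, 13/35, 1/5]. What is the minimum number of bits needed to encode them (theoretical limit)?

Entropy H = 1.5190 bits/symbol
Minimum bits = H × n = 1.5190 × 2448
= 3718.47 bits


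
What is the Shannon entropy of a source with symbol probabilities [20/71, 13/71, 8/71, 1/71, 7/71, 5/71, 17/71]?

H(X) = -Σ p(x) log₂ p(x)
  -20/71 × log₂(20/71) = 0.5149
  -13/71 × log₂(13/71) = 0.4485
  -8/71 × log₂(8/71) = 0.3549
  -1/71 × log₂(1/71) = 0.0866
  -7/71 × log₂(7/71) = 0.3295
  -5/71 × log₂(5/71) = 0.2696
  -17/71 × log₂(17/71) = 0.4938
H(X) = 2.4977 bits


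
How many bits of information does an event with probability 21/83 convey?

Information content I(x) = -log₂(p(x))
I = -log₂(21/83) = -log₂(0.2530)
I = 1.9827 bits


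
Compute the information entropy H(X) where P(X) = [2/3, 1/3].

H(X) = -Σ p(x) log₂ p(x)
  -2/3 × log₂(2/3) = 0.3900
  -1/3 × log₂(1/3) = 0.5283
H(X) = 0.9183 bits


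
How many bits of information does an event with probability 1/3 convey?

Information content I(x) = -log₂(p(x))
I = -log₂(1/3) = -log₂(0.3333)
I = 1.5850 bits


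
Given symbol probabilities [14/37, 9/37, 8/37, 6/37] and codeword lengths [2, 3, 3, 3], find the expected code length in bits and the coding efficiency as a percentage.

Average length L = Σ p_i × l_i = 2.6216 bits
Entropy H = 1.9299 bits
Efficiency η = H/L × 100% = 73.62%


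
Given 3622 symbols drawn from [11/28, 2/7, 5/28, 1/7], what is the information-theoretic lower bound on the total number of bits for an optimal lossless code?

Entropy H = 1.8908 bits/symbol
Minimum bits = H × n = 1.8908 × 3622
= 6848.50 bits


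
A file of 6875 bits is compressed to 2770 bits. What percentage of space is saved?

Space savings = (1 - Compressed/Original) × 100%
= (1 - 2770/6875) × 100%
= 59.71%


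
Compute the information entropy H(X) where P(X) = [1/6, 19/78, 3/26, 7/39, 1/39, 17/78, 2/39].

H(X) = -Σ p(x) log₂ p(x)
  -1/6 × log₂(1/6) = 0.4308
  -19/78 × log₂(19/78) = 0.4963
  -3/26 × log₂(3/26) = 0.3595
  -7/39 × log₂(7/39) = 0.4448
  -1/39 × log₂(1/39) = 0.1355
  -17/78 × log₂(17/78) = 0.4790
  -2/39 × log₂(2/39) = 0.2198
H(X) = 2.5657 bits


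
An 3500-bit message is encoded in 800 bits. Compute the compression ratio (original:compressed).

Compression ratio = Original / Compressed
= 3500 / 800 = 4.38:1


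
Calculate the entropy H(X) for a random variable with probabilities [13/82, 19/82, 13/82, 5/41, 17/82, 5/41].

H(X) = -Σ p(x) log₂ p(x)
  -13/82 × log₂(13/82) = 0.4212
  -19/82 × log₂(19/82) = 0.4888
  -13/82 × log₂(13/82) = 0.4212
  -5/41 × log₂(5/41) = 0.3702
  -17/82 × log₂(17/82) = 0.4706
  -5/41 × log₂(5/41) = 0.3702
H(X) = 2.5423 bits


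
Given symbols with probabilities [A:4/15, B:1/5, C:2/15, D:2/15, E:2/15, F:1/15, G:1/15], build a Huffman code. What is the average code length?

Huffman tree construction:
Combine smallest probabilities repeatedly
Resulting codes:
  A: 01 (length 2)
  B: 00 (length 2)
  C: 100 (length 3)
  D: 101 (length 3)
  E: 110 (length 3)
  F: 1110 (length 4)
  G: 1111 (length 4)
Average length = Σ p(s) × length(s) = 2.6667 bits


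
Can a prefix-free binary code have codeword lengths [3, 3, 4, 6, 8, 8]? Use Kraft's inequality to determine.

Kraft inequality: Σ 2^(-l_i) ≤ 1 for prefix-free code
Calculating: 2^(-3) + 2^(-3) + 2^(-4) + 2^(-6) + 2^(-8) + 2^(-8)
= 0.125 + 0.125 + 0.0625 + 0.015625 + 0.00390625 + 0.00390625
= 0.3359
Since 0.3359 ≤ 1, prefix-free code exists


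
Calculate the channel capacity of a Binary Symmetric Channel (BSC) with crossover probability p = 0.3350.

For BSC with error probability p:
C = 1 - H(p) where H(p) is binary entropy
H(0.3350) = -0.3350 × log₂(0.3350) - 0.6650 × log₂(0.6650)
H(p) = 0.9200
C = 1 - 0.9200 = 0.0800 bits/use


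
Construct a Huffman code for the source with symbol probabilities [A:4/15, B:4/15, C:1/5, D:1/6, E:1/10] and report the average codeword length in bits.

Huffman tree construction:
Combine smallest probabilities repeatedly
Resulting codes:
  A: 01 (length 2)
  B: 10 (length 2)
  C: 00 (length 2)
  D: 111 (length 3)
  E: 110 (length 3)
Average length = Σ p(s) × length(s) = 2.2667 bits


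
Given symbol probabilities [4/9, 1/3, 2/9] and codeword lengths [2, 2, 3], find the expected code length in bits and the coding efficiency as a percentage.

Average length L = Σ p_i × l_i = 2.2222 bits
Entropy H = 1.5305 bits
Efficiency η = H/L × 100% = 68.87%


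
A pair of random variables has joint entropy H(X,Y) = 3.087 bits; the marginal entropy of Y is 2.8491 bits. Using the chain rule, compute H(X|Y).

Chain rule: H(X,Y) = H(X|Y) + H(Y)
H(X|Y) = H(X,Y) - H(Y) = 3.087 - 2.8491 = 0.2379 bits


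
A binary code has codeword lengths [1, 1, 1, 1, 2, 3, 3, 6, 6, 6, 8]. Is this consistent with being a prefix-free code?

Kraft inequality: Σ 2^(-l_i) ≤ 1 for prefix-free code
Calculating: 2^(-1) + 2^(-1) + 2^(-1) + 2^(-1) + 2^(-2) + 2^(-3) + 2^(-3) + 2^(-6) + 2^(-6) + 2^(-6) + 2^(-8)
= 0.5 + 0.5 + 0.5 + 0.5 + 0.25 + 0.125 + 0.125 + 0.015625 + 0.015625 + 0.015625 + 0.00390625
= 2.5508
Since 2.5508 > 1, prefix-free code does not exist


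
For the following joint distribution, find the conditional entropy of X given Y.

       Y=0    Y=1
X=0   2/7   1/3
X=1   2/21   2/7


H(X|Y) = Σ_y p(y) H(X|Y=y)
  p(Y=0) = 8/21, H(X|Y=0) = 0.8113
  p(Y=1) = 13/21, H(X|Y=1) = 0.9957
H(X|Y) = 0.3810×0.8113 + 0.6190×0.9957 = 0.9255 bits


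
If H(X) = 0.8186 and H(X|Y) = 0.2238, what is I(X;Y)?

I(X;Y) = H(X) - H(X|Y)
I(X;Y) = 0.8186 - 0.2238 = 0.5948 bits


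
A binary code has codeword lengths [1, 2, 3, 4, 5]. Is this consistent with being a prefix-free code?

Kraft inequality: Σ 2^(-l_i) ≤ 1 for prefix-free code
Calculating: 2^(-1) + 2^(-2) + 2^(-3) + 2^(-4) + 2^(-5)
= 0.5 + 0.25 + 0.125 + 0.0625 + 0.03125
= 0.9688
Since 0.9688 ≤ 1, prefix-free code exists


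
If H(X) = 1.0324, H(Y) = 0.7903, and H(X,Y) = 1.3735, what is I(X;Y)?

I(X;Y) = H(X) + H(Y) - H(X,Y)
I(X;Y) = 1.0324 + 0.7903 - 1.3735 = 0.4492 bits


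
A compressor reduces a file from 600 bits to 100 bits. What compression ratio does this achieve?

Compression ratio = Original / Compressed
= 600 / 100 = 6.00:1


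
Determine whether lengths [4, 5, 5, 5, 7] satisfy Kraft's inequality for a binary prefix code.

Kraft inequality: Σ 2^(-l_i) ≤ 1 for prefix-free code
Calculating: 2^(-4) + 2^(-5) + 2^(-5) + 2^(-5) + 2^(-7)
= 0.0625 + 0.03125 + 0.03125 + 0.03125 + 0.0078125
= 0.1641
Since 0.1641 ≤ 1, prefix-free code exists


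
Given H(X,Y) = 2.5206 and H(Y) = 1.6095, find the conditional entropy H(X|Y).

Chain rule: H(X,Y) = H(X|Y) + H(Y)
H(X|Y) = H(X,Y) - H(Y) = 2.5206 - 1.6095 = 0.9111 bits


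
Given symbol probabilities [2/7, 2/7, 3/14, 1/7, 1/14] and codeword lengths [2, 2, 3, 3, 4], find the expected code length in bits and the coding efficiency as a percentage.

Average length L = Σ p_i × l_i = 2.5000 bits
Entropy H = 2.1820 bits
Efficiency η = H/L × 100% = 87.28%


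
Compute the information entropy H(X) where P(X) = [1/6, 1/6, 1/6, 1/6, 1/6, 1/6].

H(X) = -Σ p(x) log₂ p(x)
  -1/6 × log₂(1/6) = 0.4308
  -1/6 × log₂(1/6) = 0.4308
  -1/6 × log₂(1/6) = 0.4308
  -1/6 × log₂(1/6) = 0.4308
  -1/6 × log₂(1/6) = 0.4308
  -1/6 × log₂(1/6) = 0.4308
H(X) = 2.5850 bits


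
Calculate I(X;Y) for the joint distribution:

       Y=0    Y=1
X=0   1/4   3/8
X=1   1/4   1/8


H(X) = 0.9544, H(Y) = 1.0000, H(X,Y) = 1.9056
I(X;Y) = H(X) + H(Y) - H(X,Y) = 0.0488 bits


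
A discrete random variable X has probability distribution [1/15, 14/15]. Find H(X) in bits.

H(X) = -Σ p(x) log₂ p(x)
  -1/15 × log₂(1/15) = 0.2605
  -14/15 × log₂(14/15) = 0.0929
H(X) = 0.3534 bits


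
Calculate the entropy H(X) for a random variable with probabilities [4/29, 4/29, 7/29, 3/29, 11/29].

H(X) = -Σ p(x) log₂ p(x)
  -4/29 × log₂(4/29) = 0.3942
  -4/29 × log₂(4/29) = 0.3942
  -7/29 × log₂(7/29) = 0.4950
  -3/29 × log₂(3/29) = 0.3386
  -11/29 × log₂(11/29) = 0.5305
H(X) = 2.1525 bits


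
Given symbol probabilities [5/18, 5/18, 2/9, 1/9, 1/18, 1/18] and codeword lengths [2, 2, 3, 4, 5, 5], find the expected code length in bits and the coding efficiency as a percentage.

Average length L = Σ p_i × l_i = 2.7778 bits
Entropy H = 2.3244 bits
Efficiency η = H/L × 100% = 83.68%


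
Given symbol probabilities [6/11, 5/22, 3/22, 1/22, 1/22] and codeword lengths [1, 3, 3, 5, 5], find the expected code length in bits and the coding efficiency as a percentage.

Average length L = Σ p_i × l_i = 2.0909 bits
Entropy H = 1.7602 bits
Efficiency η = H/L × 100% = 84.18%


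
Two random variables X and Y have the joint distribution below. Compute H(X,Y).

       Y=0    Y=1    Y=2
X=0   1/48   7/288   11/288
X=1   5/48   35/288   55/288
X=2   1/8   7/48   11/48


H(X,Y) = -Σ p(x,y) log₂ p(x,y)
  p(0,0)=1/48: -0.0208 × log₂(0.0208) = 0.1164
  p(0,1)=7/288: -0.0243 × log₂(0.0243) = 0.1303
  p(0,2)=11/288: -0.0382 × log₂(0.0382) = 0.1799
  p(1,0)=5/48: -0.1042 × log₂(0.1042) = 0.3399
  p(1,1)=35/288: -0.1215 × log₂(0.1215) = 0.3695
  p(1,2)=55/288: -0.1910 × log₂(0.1910) = 0.4561
  p(2,0)=1/8: -0.1250 × log₂(0.1250) = 0.3750
  p(2,1)=7/48: -0.1458 × log₂(0.1458) = 0.4051
  p(2,2)=11/48: -0.2292 × log₂(0.2292) = 0.4871
H(X,Y) = 2.8593 bits


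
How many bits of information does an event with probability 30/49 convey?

Information content I(x) = -log₂(p(x))
I = -log₂(30/49) = -log₂(0.6122)
I = 0.7078 bits


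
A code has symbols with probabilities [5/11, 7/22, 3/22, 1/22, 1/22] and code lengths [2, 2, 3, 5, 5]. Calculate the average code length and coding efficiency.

Average length L = Σ p_i × l_i = 2.4091 bits
Entropy H = 1.8401 bits
Efficiency η = H/L × 100% = 76.38%


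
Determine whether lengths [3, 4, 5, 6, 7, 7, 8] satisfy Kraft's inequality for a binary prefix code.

Kraft inequality: Σ 2^(-l_i) ≤ 1 for prefix-free code
Calculating: 2^(-3) + 2^(-4) + 2^(-5) + 2^(-6) + 2^(-7) + 2^(-7) + 2^(-8)
= 0.125 + 0.0625 + 0.03125 + 0.015625 + 0.0078125 + 0.0078125 + 0.00390625
= 0.2539
Since 0.2539 ≤ 1, prefix-free code exists


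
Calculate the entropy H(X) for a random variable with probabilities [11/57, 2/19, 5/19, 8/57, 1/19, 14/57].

H(X) = -Σ p(x) log₂ p(x)
  -11/57 × log₂(11/57) = 0.4580
  -2/19 × log₂(2/19) = 0.3419
  -5/19 × log₂(5/19) = 0.5068
  -8/57 × log₂(8/57) = 0.3976
  -1/19 × log₂(1/19) = 0.2236
  -14/57 × log₂(14/57) = 0.4975
H(X) = 2.4254 bits


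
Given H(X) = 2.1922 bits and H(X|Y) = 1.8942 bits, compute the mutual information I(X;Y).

I(X;Y) = H(X) - H(X|Y)
I(X;Y) = 2.1922 - 1.8942 = 0.298 bits


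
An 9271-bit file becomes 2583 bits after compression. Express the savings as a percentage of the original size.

Space savings = (1 - Compressed/Original) × 100%
= (1 - 2583/9271) × 100%
= 72.14%


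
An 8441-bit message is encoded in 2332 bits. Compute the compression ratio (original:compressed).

Compression ratio = Original / Compressed
= 8441 / 2332 = 3.62:1


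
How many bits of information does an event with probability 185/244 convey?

Information content I(x) = -log₂(p(x))
I = -log₂(185/244) = -log₂(0.7582)
I = 0.3994 bits


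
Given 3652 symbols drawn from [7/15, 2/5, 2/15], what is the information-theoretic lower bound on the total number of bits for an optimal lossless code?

Entropy H = 1.4295 bits/symbol
Minimum bits = H × n = 1.4295 × 3652
= 5220.44 bits


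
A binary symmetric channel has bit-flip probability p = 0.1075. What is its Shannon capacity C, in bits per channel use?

For BSC with error probability p:
C = 1 - H(p) where H(p) is binary entropy
H(0.1075) = -0.1075 × log₂(0.1075) - 0.8925 × log₂(0.8925)
H(p) = 0.4923
C = 1 - 0.4923 = 0.5077 bits/use


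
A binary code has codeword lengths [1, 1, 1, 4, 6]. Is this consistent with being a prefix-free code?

Kraft inequality: Σ 2^(-l_i) ≤ 1 for prefix-free code
Calculating: 2^(-1) + 2^(-1) + 2^(-1) + 2^(-4) + 2^(-6)
= 0.5 + 0.5 + 0.5 + 0.0625 + 0.015625
= 1.5781
Since 1.5781 > 1, prefix-free code does not exist


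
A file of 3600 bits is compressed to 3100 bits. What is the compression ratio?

Compression ratio = Original / Compressed
= 3600 / 3100 = 1.16:1


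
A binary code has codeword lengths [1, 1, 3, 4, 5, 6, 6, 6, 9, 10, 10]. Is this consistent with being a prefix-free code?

Kraft inequality: Σ 2^(-l_i) ≤ 1 for prefix-free code
Calculating: 2^(-1) + 2^(-1) + 2^(-3) + 2^(-4) + 2^(-5) + 2^(-6) + 2^(-6) + 2^(-6) + 2^(-9) + 2^(-10) + 2^(-10)
= 0.5 + 0.5 + 0.125 + 0.0625 + 0.03125 + 0.015625 + 0.015625 + 0.015625 + 0.001953125 + 0.0009765625 + 0.0009765625
= 1.2695
Since 1.2695 > 1, prefix-free code does not exist


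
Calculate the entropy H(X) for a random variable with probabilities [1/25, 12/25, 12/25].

H(X) = -Σ p(x) log₂ p(x)
  -1/25 × log₂(1/25) = 0.1858
  -12/25 × log₂(12/25) = 0.5083
  -12/25 × log₂(12/25) = 0.5083
H(X) = 1.2023 bits


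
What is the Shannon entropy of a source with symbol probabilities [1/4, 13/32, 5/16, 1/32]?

H(X) = -Σ p(x) log₂ p(x)
  -1/4 × log₂(1/4) = 0.5000
  -13/32 × log₂(13/32) = 0.5279
  -5/16 × log₂(5/16) = 0.5244
  -1/32 × log₂(1/32) = 0.1562
H(X) = 1.7086 bits


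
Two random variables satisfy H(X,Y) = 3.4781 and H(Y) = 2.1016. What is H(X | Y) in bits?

Chain rule: H(X,Y) = H(X|Y) + H(Y)
H(X|Y) = H(X,Y) - H(Y) = 3.4781 - 2.1016 = 1.3765 bits


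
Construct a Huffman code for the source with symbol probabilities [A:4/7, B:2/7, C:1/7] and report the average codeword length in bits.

Huffman tree construction:
Combine smallest probabilities repeatedly
Resulting codes:
  A: 1 (length 1)
  B: 01 (length 2)
  C: 00 (length 2)
Average length = Σ p(s) × length(s) = 1.4286 bits


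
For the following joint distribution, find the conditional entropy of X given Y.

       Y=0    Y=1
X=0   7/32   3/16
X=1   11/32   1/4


H(X|Y) = Σ_y p(y) H(X|Y=y)
  p(Y=0) = 9/16, H(X|Y=0) = 0.9641
  p(Y=1) = 7/16, H(X|Y=1) = 0.9852
H(X|Y) = 0.5625×0.9641 + 0.4375×0.9852 = 0.9733 bits


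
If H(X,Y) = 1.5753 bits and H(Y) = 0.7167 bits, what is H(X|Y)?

Chain rule: H(X,Y) = H(X|Y) + H(Y)
H(X|Y) = H(X,Y) - H(Y) = 1.5753 - 0.7167 = 0.8586 bits


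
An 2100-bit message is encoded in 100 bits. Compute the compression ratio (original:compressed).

Compression ratio = Original / Compressed
= 2100 / 100 = 21.00:1


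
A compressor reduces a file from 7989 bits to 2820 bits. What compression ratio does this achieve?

Compression ratio = Original / Compressed
= 7989 / 2820 = 2.83:1


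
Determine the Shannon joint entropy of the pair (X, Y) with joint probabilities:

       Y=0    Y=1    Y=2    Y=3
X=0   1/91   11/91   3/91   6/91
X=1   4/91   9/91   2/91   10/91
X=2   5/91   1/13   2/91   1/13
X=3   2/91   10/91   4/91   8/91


H(X,Y) = -Σ p(x,y) log₂ p(x,y)
  p(0,0)=1/91: -0.0110 × log₂(0.0110) = 0.0715
  p(0,1)=11/91: -0.1209 × log₂(0.1209) = 0.3685
  p(0,2)=3/91: -0.0330 × log₂(0.0330) = 0.1623
  p(0,3)=6/91: -0.0659 × log₂(0.0659) = 0.2586
  p(1,0)=4/91: -0.0440 × log₂(0.0440) = 0.1981
  p(1,1)=9/91: -0.0989 × log₂(0.0989) = 0.3301
  p(1,2)=2/91: -0.0220 × log₂(0.0220) = 0.1211
  p(1,3)=10/91: -0.1099 × log₂(0.1099) = 0.3501
  p(2,0)=5/91: -0.0549 × log₂(0.0549) = 0.2300
  p(2,1)=1/13: -0.0769 × log₂(0.0769) = 0.2846
  p(2,2)=2/91: -0.0220 × log₂(0.0220) = 0.1211
  p(2,3)=1/13: -0.0769 × log₂(0.0769) = 0.2846
  p(3,0)=2/91: -0.0220 × log₂(0.0220) = 0.1211
  p(3,1)=10/91: -0.1099 × log₂(0.1099) = 0.3501
  p(3,2)=4/91: -0.0440 × log₂(0.0440) = 0.1981
  p(3,3)=8/91: -0.0879 × log₂(0.0879) = 0.3084
H(X,Y) = 3.7584 bits


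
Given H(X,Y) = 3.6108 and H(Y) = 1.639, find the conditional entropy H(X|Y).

Chain rule: H(X,Y) = H(X|Y) + H(Y)
H(X|Y) = H(X,Y) - H(Y) = 3.6108 - 1.639 = 1.9718 bits


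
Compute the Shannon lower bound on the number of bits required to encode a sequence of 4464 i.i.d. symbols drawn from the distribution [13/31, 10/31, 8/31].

Entropy H = 1.5566 bits/symbol
Minimum bits = H × n = 1.5566 × 4464
= 6948.73 bits


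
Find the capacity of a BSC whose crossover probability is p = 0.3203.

For BSC with error probability p:
C = 1 - H(p) where H(p) is binary entropy
H(0.3203) = -0.3203 × log₂(0.3203) - 0.6797 × log₂(0.6797)
H(p) = 0.9047
C = 1 - 0.9047 = 0.0953 bits/use


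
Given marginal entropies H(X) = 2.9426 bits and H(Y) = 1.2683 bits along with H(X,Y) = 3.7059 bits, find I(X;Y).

I(X;Y) = H(X) + H(Y) - H(X,Y)
I(X;Y) = 2.9426 + 1.2683 - 3.7059 = 0.505 bits


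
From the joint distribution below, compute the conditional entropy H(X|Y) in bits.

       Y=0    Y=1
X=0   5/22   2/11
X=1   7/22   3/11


H(X|Y) = Σ_y p(y) H(X|Y=y)
  p(Y=0) = 6/11, H(X|Y=0) = 0.9799
  p(Y=1) = 5/11, H(X|Y=1) = 0.9710
H(X|Y) = 0.5455×0.9799 + 0.4545×0.9710 = 0.9758 bits


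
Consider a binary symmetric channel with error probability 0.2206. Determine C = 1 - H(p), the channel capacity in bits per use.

For BSC with error probability p:
C = 1 - H(p) where H(p) is binary entropy
H(0.2206) = -0.2206 × log₂(0.2206) - 0.7794 × log₂(0.7794)
H(p) = 0.7613
C = 1 - 0.7613 = 0.2387 bits/use


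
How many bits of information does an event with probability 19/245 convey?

Information content I(x) = -log₂(p(x))
I = -log₂(19/245) = -log₂(0.0776)
I = 3.6887 bits


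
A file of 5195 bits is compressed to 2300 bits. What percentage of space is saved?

Space savings = (1 - Compressed/Original) × 100%
= (1 - 2300/5195) × 100%
= 55.73%


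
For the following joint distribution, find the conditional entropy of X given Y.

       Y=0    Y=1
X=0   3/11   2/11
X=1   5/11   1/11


H(X|Y) = Σ_y p(y) H(X|Y=y)
  p(Y=0) = 8/11, H(X|Y=0) = 0.9544
  p(Y=1) = 3/11, H(X|Y=1) = 0.9183
H(X|Y) = 0.7273×0.9544 + 0.2727×0.9183 = 0.9446 bits


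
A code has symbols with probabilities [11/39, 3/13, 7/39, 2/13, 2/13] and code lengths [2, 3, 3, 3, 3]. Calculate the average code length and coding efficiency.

Average length L = Σ p_i × l_i = 2.7179 bits
Entropy H = 2.2789 bits
Efficiency η = H/L × 100% = 83.85%


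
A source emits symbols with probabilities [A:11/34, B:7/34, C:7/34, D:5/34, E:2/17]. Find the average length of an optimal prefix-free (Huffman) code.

Huffman tree construction:
Combine smallest probabilities repeatedly
Resulting codes:
  A: 11 (length 2)
  B: 00 (length 2)
  C: 01 (length 2)
  D: 101 (length 3)
  E: 100 (length 3)
Average length = Σ p(s) × length(s) = 2.2647 bits


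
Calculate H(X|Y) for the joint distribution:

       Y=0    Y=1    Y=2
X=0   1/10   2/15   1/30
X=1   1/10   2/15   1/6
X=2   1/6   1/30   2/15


H(X|Y) = Σ_y p(y) H(X|Y=y)
  p(Y=0) = 11/30, H(X|Y=0) = 1.5395
  p(Y=1) = 3/10, H(X|Y=1) = 1.3921
  p(Y=2) = 1/3, H(X|Y=2) = 1.3610
H(X|Y) = 0.3667×1.5395 + 0.3000×1.3921 + 0.3333×1.3610 = 1.4358 bits


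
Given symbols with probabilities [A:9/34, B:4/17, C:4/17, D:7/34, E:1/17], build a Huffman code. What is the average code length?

Huffman tree construction:
Combine smallest probabilities repeatedly
Resulting codes:
  A: 10 (length 2)
  B: 00 (length 2)
  C: 01 (length 2)
  D: 111 (length 3)
  E: 110 (length 3)
Average length = Σ p(s) × length(s) = 2.2647 bits


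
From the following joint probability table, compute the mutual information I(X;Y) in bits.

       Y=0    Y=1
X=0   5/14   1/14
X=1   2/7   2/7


H(X) = 0.9852, H(Y) = 0.9403, H(X,Y) = 1.8352
I(X;Y) = H(X) + H(Y) - H(X,Y) = 0.0903 bits


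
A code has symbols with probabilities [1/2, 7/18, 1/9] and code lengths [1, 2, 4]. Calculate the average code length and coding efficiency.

Average length L = Σ p_i × l_i = 1.7222 bits
Entropy H = 1.3821 bits
Efficiency η = H/L × 100% = 80.25%


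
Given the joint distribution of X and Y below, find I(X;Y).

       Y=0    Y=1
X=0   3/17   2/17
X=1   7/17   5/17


H(X) = 0.8740, H(Y) = 0.9774, H(X,Y) = 1.8512
I(X;Y) = H(X) + H(Y) - H(X,Y) = 0.0002 bits


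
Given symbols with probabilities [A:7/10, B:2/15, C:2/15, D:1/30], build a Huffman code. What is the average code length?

Huffman tree construction:
Combine smallest probabilities repeatedly
Resulting codes:
  A: 1 (length 1)
  B: 011 (length 3)
  C: 00 (length 2)
  D: 010 (length 3)
Average length = Σ p(s) × length(s) = 1.4667 bits


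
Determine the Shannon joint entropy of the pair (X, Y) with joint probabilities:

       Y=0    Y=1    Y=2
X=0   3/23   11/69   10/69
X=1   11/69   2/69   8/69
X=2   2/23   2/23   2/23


H(X,Y) = -Σ p(x,y) log₂ p(x,y)
  p(0,0)=3/23: -0.1304 × log₂(0.1304) = 0.3833
  p(0,1)=11/69: -0.1594 × log₂(0.1594) = 0.4223
  p(0,2)=10/69: -0.1449 × log₂(0.1449) = 0.4039
  p(1,0)=11/69: -0.1594 × log₂(0.1594) = 0.4223
  p(1,1)=2/69: -0.0290 × log₂(0.0290) = 0.1481
  p(1,2)=8/69: -0.1159 × log₂(0.1159) = 0.3604
  p(2,0)=2/23: -0.0870 × log₂(0.0870) = 0.3064
  p(2,1)=2/23: -0.0870 × log₂(0.0870) = 0.3064
  p(2,2)=2/23: -0.0870 × log₂(0.0870) = 0.3064
H(X,Y) = 3.0595 bits


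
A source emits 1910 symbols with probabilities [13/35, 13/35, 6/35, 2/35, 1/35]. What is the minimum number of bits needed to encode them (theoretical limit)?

Entropy H = 1.8801 bits/symbol
Minimum bits = H × n = 1.8801 × 1910
= 3591.00 bits


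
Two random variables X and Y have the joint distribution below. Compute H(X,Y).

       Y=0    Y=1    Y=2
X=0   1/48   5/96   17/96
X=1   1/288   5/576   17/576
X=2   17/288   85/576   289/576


H(X,Y) = -Σ p(x,y) log₂ p(x,y)
  p(0,0)=1/48: -0.0208 × log₂(0.0208) = 0.1164
  p(0,1)=5/96: -0.0521 × log₂(0.0521) = 0.2220
  p(0,2)=17/96: -0.1771 × log₂(0.1771) = 0.4423
  p(1,0)=1/288: -0.0035 × log₂(0.0035) = 0.0284
  p(1,1)=5/576: -0.0087 × log₂(0.0087) = 0.0594
  p(1,2)=17/576: -0.0295 × log₂(0.0295) = 0.1500
  p(2,0)=17/288: -0.0590 × log₂(0.0590) = 0.2410
  p(2,1)=85/576: -0.1476 × log₂(0.1476) = 0.4074
  p(2,2)=289/576: -0.5017 × log₂(0.5017) = 0.4992
H(X,Y) = 2.1660 bits


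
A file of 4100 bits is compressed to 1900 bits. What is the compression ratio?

Compression ratio = Original / Compressed
= 4100 / 1900 = 2.16:1


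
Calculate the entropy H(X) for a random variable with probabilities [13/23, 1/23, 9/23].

H(X) = -Σ p(x) log₂ p(x)
  -13/23 × log₂(13/23) = 0.4652
  -1/23 × log₂(1/23) = 0.1967
  -9/23 × log₂(9/23) = 0.5297
H(X) = 1.1916 bits


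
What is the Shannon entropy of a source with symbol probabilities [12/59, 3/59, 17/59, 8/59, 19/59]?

H(X) = -Σ p(x) log₂ p(x)
  -12/59 × log₂(12/59) = 0.4673
  -3/59 × log₂(3/59) = 0.2185
  -17/59 × log₂(17/59) = 0.5173
  -8/59 × log₂(8/59) = 0.3909
  -19/59 × log₂(19/59) = 0.5264
H(X) = 2.1204 bits


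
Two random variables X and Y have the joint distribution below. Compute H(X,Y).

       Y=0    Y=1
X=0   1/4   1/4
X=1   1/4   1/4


H(X,Y) = -Σ p(x,y) log₂ p(x,y)
  p(0,0)=1/4: -0.2500 × log₂(0.2500) = 0.5000
  p(0,1)=1/4: -0.2500 × log₂(0.2500) = 0.5000
  p(1,0)=1/4: -0.2500 × log₂(0.2500) = 0.5000
  p(1,1)=1/4: -0.2500 × log₂(0.2500) = 0.5000
H(X,Y) = 2.0000 bits


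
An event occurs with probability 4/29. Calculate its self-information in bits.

Information content I(x) = -log₂(p(x))
I = -log₂(4/29) = -log₂(0.1379)
I = 2.8580 bits


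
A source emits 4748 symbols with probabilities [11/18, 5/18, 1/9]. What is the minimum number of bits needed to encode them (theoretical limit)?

Entropy H = 1.2997 bits/symbol
Minimum bits = H × n = 1.2997 × 4748
= 6171.15 bits


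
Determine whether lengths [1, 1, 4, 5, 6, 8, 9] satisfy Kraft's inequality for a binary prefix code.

Kraft inequality: Σ 2^(-l_i) ≤ 1 for prefix-free code
Calculating: 2^(-1) + 2^(-1) + 2^(-4) + 2^(-5) + 2^(-6) + 2^(-8) + 2^(-9)
= 0.5 + 0.5 + 0.0625 + 0.03125 + 0.015625 + 0.00390625 + 0.001953125
= 1.1152
Since 1.1152 > 1, prefix-free code does not exist


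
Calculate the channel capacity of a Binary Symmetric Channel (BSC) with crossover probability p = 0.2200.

For BSC with error probability p:
C = 1 - H(p) where H(p) is binary entropy
H(0.2200) = -0.2200 × log₂(0.2200) - 0.7800 × log₂(0.7800)
H(p) = 0.7602
C = 1 - 0.7602 = 0.2398 bits/use
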